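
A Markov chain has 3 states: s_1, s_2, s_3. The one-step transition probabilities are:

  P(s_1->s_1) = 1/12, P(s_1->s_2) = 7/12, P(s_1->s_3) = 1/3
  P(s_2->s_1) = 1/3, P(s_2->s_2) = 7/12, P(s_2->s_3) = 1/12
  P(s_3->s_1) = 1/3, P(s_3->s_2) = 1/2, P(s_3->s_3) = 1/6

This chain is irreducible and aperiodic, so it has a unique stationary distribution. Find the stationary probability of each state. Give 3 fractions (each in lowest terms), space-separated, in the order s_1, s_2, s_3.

Answer: 4/15 94/165 9/55

Derivation:
The stationary distribution satisfies pi = pi * P, i.e.:
  pi_s_1 = 1/12*pi_s_1 + 1/3*pi_s_2 + 1/3*pi_s_3
  pi_s_2 = 7/12*pi_s_1 + 7/12*pi_s_2 + 1/2*pi_s_3
  pi_s_3 = 1/3*pi_s_1 + 1/12*pi_s_2 + 1/6*pi_s_3
with normalization: pi_s_1 + pi_s_2 + pi_s_3 = 1.

Using the first 2 balance equations plus normalization, the linear system A*pi = b is:
  [-11/12, 1/3, 1/3] . pi = 0
  [7/12, -5/12, 1/2] . pi = 0
  [1, 1, 1] . pi = 1

Solving yields:
  pi_s_1 = 4/15
  pi_s_2 = 94/165
  pi_s_3 = 9/55

Verification (pi * P):
  4/15*1/12 + 94/165*1/3 + 9/55*1/3 = 4/15 = pi_s_1  (ok)
  4/15*7/12 + 94/165*7/12 + 9/55*1/2 = 94/165 = pi_s_2  (ok)
  4/15*1/3 + 94/165*1/12 + 9/55*1/6 = 9/55 = pi_s_3  (ok)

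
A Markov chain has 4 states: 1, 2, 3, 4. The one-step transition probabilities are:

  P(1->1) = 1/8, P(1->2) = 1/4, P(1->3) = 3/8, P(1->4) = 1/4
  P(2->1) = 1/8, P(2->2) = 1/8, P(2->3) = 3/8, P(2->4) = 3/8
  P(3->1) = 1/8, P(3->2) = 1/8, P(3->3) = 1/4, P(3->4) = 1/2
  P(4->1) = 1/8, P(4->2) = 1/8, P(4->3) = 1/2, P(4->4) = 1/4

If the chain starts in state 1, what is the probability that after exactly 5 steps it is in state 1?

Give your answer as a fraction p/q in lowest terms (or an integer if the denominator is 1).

Answer: 1/8

Derivation:
Computing P^5 by repeated multiplication:
P^1 =
  1: [1/8, 1/4, 3/8, 1/4]
  2: [1/8, 1/8, 3/8, 3/8]
  3: [1/8, 1/8, 1/4, 1/2]
  4: [1/8, 1/8, 1/2, 1/4]
P^2 =
  1: [1/8, 9/64, 23/64, 3/8]
  2: [1/8, 9/64, 3/8, 23/64]
  3: [1/8, 9/64, 13/32, 21/64]
  4: [1/8, 9/64, 11/32, 25/64]
P^3 =
  1: [1/8, 9/64, 193/512, 183/512]
  2: [1/8, 9/64, 191/512, 185/512]
  3: [1/8, 9/64, 187/512, 189/512]
  4: [1/8, 9/64, 195/512, 181/512]
P^4 =
  1: [1/8, 9/64, 763/2048, 741/2048]
  2: [1/8, 9/64, 765/2048, 739/2048]
  3: [1/8, 9/64, 769/2048, 735/2048]
  4: [1/8, 9/64, 761/2048, 743/2048]
P^5 =
  1: [1/8, 9/64, 3061/8192, 2955/8192]
  2: [1/8, 9/64, 3059/8192, 2957/8192]
  3: [1/8, 9/64, 3055/8192, 2961/8192]
  4: [1/8, 9/64, 3063/8192, 2953/8192]

(P^5)[1 -> 1] = 1/8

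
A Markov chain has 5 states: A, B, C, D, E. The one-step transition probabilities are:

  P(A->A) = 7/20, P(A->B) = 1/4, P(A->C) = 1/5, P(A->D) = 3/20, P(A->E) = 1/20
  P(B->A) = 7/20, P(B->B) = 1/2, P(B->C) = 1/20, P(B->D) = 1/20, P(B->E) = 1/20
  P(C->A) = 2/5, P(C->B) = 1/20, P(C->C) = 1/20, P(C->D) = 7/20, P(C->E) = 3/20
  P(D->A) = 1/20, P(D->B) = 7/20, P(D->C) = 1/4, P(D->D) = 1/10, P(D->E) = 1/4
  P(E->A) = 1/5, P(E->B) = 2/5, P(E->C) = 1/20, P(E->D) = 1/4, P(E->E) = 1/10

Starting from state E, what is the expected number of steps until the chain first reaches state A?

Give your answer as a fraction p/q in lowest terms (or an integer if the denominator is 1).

Answer: 52960/13437

Derivation:
Let h_i = expected steps to first reach A from state i.
Boundary: h_A = 0.
First-step equations for the other states:
  h_B = 1 + 7/20*h_A + 1/2*h_B + 1/20*h_C + 1/20*h_D + 1/20*h_E
  h_C = 1 + 2/5*h_A + 1/20*h_B + 1/20*h_C + 7/20*h_D + 3/20*h_E
  h_D = 1 + 1/20*h_A + 7/20*h_B + 1/4*h_C + 1/10*h_D + 1/4*h_E
  h_E = 1 + 1/5*h_A + 2/5*h_B + 1/20*h_C + 1/4*h_D + 1/10*h_E

Substituting h_A = 0 and rearranging gives the linear system (I - Q) h = 1:
  [1/2, -1/20, -1/20, -1/20] . (h_B, h_C, h_D, h_E) = 1
  [-1/20, 19/20, -7/20, -3/20] . (h_B, h_C, h_D, h_E) = 1
  [-7/20, -1/4, 9/10, -1/4] . (h_B, h_C, h_D, h_E) = 1
  [-2/5, -1/20, -1/4, 9/10] . (h_B, h_C, h_D, h_E) = 1

Solving yields:
  h_B = 128240/40311
  h_C = 139700/40311
  h_D = 59200/13437
  h_E = 52960/13437

Starting state is E, so the expected hitting time is h_E = 52960/13437.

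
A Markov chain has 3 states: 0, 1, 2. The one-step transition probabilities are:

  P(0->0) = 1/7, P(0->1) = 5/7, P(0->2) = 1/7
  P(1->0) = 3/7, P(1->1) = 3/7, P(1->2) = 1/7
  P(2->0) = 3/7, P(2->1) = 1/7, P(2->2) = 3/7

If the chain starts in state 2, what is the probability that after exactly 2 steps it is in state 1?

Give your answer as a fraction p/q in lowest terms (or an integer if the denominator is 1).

Answer: 3/7

Derivation:
Computing P^2 by repeated multiplication:
P^1 =
  0: [1/7, 5/7, 1/7]
  1: [3/7, 3/7, 1/7]
  2: [3/7, 1/7, 3/7]
P^2 =
  0: [19/49, 3/7, 9/49]
  1: [15/49, 25/49, 9/49]
  2: [15/49, 3/7, 13/49]

(P^2)[2 -> 1] = 3/7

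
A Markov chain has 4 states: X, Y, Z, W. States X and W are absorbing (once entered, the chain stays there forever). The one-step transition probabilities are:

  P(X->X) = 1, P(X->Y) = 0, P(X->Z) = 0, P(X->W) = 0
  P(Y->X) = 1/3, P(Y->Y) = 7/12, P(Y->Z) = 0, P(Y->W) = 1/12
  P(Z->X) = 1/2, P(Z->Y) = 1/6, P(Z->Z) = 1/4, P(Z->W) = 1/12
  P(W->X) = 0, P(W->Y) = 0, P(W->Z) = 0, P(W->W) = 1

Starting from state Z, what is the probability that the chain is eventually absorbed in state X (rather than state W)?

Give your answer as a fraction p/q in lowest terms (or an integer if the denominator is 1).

Let a_i = P(absorbed in X | start in state i).
Boundary conditions: a_X = 1, a_W = 0.
For each transient state i, a_i = sum_j P(i->j) * a_j:
  a_Y = 1/3*a_X + 7/12*a_Y + 0*a_Z + 1/12*a_W
  a_Z = 1/2*a_X + 1/6*a_Y + 1/4*a_Z + 1/12*a_W

Substituting a_X = 1 and a_W = 0, rearrange to (I - Q) a = r where r[i] = P(i -> X):
  [5/12, 0] . (a_Y, a_Z) = 1/3
  [-1/6, 3/4] . (a_Y, a_Z) = 1/2

Solving yields:
  a_Y = 4/5
  a_Z = 38/45

Starting state is Z, so the absorption probability is a_Z = 38/45.

Answer: 38/45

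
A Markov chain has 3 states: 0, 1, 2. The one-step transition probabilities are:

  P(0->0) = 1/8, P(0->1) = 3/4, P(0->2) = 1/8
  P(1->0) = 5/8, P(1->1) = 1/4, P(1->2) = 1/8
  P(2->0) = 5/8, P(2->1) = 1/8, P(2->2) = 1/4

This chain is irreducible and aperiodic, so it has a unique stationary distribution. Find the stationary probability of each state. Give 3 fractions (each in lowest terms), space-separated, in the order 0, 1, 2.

The stationary distribution satisfies pi = pi * P, i.e.:
  pi_0 = 1/8*pi_0 + 5/8*pi_1 + 5/8*pi_2
  pi_1 = 3/4*pi_0 + 1/4*pi_1 + 1/8*pi_2
  pi_2 = 1/8*pi_0 + 1/8*pi_1 + 1/4*pi_2
with normalization: pi_0 + pi_1 + pi_2 = 1.

Using the first 2 balance equations plus normalization, the linear system A*pi = b is:
  [-7/8, 5/8, 5/8] . pi = 0
  [3/4, -3/4, 1/8] . pi = 0
  [1, 1, 1] . pi = 1

Solving yields:
  pi_0 = 5/12
  pi_1 = 37/84
  pi_2 = 1/7

Verification (pi * P):
  5/12*1/8 + 37/84*5/8 + 1/7*5/8 = 5/12 = pi_0  (ok)
  5/12*3/4 + 37/84*1/4 + 1/7*1/8 = 37/84 = pi_1  (ok)
  5/12*1/8 + 37/84*1/8 + 1/7*1/4 = 1/7 = pi_2  (ok)

Answer: 5/12 37/84 1/7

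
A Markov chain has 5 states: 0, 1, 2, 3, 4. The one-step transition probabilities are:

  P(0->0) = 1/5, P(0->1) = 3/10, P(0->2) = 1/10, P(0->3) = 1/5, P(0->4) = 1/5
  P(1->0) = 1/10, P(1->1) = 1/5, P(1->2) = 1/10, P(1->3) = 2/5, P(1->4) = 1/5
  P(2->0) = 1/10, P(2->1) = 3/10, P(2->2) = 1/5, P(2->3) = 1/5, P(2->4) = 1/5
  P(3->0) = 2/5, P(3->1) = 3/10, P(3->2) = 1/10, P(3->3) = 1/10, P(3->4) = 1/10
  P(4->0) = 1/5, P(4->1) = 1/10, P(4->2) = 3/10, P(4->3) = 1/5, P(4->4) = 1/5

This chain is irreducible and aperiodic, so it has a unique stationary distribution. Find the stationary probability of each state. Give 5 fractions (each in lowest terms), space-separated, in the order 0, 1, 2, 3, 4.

The stationary distribution satisfies pi = pi * P, i.e.:
  pi_0 = 1/5*pi_0 + 1/10*pi_1 + 1/10*pi_2 + 2/5*pi_3 + 1/5*pi_4
  pi_1 = 3/10*pi_0 + 1/5*pi_1 + 3/10*pi_2 + 3/10*pi_3 + 1/10*pi_4
  pi_2 = 1/10*pi_0 + 1/10*pi_1 + 1/5*pi_2 + 1/10*pi_3 + 3/10*pi_4
  pi_3 = 1/5*pi_0 + 2/5*pi_1 + 1/5*pi_2 + 1/10*pi_3 + 1/5*pi_4
  pi_4 = 1/5*pi_0 + 1/5*pi_1 + 1/5*pi_2 + 1/10*pi_3 + 1/5*pi_4
with normalization: pi_0 + pi_1 + pi_2 + pi_3 + pi_4 = 1.

Using the first 4 balance equations plus normalization, the linear system A*pi = b is:
  [-4/5, 1/10, 1/10, 2/5, 1/5] . pi = 0
  [3/10, -4/5, 3/10, 3/10, 1/10] . pi = 0
  [1/10, 1/10, -4/5, 1/10, 3/10] . pi = 0
  [1/5, 2/5, 1/5, -9/10, 1/5] . pi = 0
  [1, 1, 1, 1, 1] . pi = 1

Solving yields:
  pi_0 = 1118/5427
  pi_1 = 145/603
  pi_2 = 817/5427
  pi_3 = 136/603
  pi_4 = 107/603

Verification (pi * P):
  1118/5427*1/5 + 145/603*1/10 + 817/5427*1/10 + 136/603*2/5 + 107/603*1/5 = 1118/5427 = pi_0  (ok)
  1118/5427*3/10 + 145/603*1/5 + 817/5427*3/10 + 136/603*3/10 + 107/603*1/10 = 145/603 = pi_1  (ok)
  1118/5427*1/10 + 145/603*1/10 + 817/5427*1/5 + 136/603*1/10 + 107/603*3/10 = 817/5427 = pi_2  (ok)
  1118/5427*1/5 + 145/603*2/5 + 817/5427*1/5 + 136/603*1/10 + 107/603*1/5 = 136/603 = pi_3  (ok)
  1118/5427*1/5 + 145/603*1/5 + 817/5427*1/5 + 136/603*1/10 + 107/603*1/5 = 107/603 = pi_4  (ok)

Answer: 1118/5427 145/603 817/5427 136/603 107/603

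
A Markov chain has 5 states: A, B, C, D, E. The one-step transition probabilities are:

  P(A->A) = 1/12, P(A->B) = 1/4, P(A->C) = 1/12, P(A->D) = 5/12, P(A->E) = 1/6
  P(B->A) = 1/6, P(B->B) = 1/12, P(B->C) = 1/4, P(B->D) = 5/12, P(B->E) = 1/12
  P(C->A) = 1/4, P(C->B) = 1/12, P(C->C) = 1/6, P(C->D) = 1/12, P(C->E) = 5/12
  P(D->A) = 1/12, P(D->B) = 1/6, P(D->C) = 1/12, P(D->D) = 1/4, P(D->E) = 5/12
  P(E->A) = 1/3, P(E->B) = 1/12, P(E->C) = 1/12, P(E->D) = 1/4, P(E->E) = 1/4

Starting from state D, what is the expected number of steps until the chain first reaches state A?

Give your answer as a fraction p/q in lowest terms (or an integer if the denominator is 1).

Let h_i = expected steps to first reach A from state i.
Boundary: h_A = 0.
First-step equations for the other states:
  h_B = 1 + 1/6*h_A + 1/12*h_B + 1/4*h_C + 5/12*h_D + 1/12*h_E
  h_C = 1 + 1/4*h_A + 1/12*h_B + 1/6*h_C + 1/12*h_D + 5/12*h_E
  h_D = 1 + 1/12*h_A + 1/6*h_B + 1/12*h_C + 1/4*h_D + 5/12*h_E
  h_E = 1 + 1/3*h_A + 1/12*h_B + 1/12*h_C + 1/4*h_D + 1/4*h_E

Substituting h_A = 0 and rearranging gives the linear system (I - Q) h = 1:
  [11/12, -1/4, -5/12, -1/12] . (h_B, h_C, h_D, h_E) = 1
  [-1/12, 5/6, -1/12, -5/12] . (h_B, h_C, h_D, h_E) = 1
  [-1/6, -1/12, 3/4, -5/12] . (h_B, h_C, h_D, h_E) = 1
  [-1/12, -1/12, -1/4, 3/4] . (h_B, h_C, h_D, h_E) = 1

Solving yields:
  h_B = 1908/383
  h_C = 1632/383
  h_D = 1986/383
  h_E = 1566/383

Starting state is D, so the expected hitting time is h_D = 1986/383.

Answer: 1986/383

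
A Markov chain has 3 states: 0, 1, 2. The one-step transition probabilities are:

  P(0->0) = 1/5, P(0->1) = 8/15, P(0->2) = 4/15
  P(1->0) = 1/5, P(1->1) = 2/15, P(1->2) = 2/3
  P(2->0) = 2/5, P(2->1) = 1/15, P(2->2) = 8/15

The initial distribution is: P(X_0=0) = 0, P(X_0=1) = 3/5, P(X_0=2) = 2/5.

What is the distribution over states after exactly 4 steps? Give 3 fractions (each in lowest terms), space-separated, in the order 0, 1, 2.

Answer: 24883/84375 55568/253125 122908/253125

Derivation:
Propagating the distribution step by step (d_{t+1} = d_t * P):
d_0 = (0=0, 1=3/5, 2=2/5)
  d_1[0] = 0*1/5 + 3/5*1/5 + 2/5*2/5 = 7/25
  d_1[1] = 0*8/15 + 3/5*2/15 + 2/5*1/15 = 8/75
  d_1[2] = 0*4/15 + 3/5*2/3 + 2/5*8/15 = 46/75
d_1 = (0=7/25, 1=8/75, 2=46/75)
  d_2[0] = 7/25*1/5 + 8/75*1/5 + 46/75*2/5 = 121/375
  d_2[1] = 7/25*8/15 + 8/75*2/15 + 46/75*1/15 = 46/225
  d_2[2] = 7/25*4/15 + 8/75*2/3 + 46/75*8/15 = 532/1125
d_2 = (0=121/375, 1=46/225, 2=532/1125)
  d_3[0] = 121/375*1/5 + 46/225*1/5 + 532/1125*2/5 = 1657/5625
  d_3[1] = 121/375*8/15 + 46/225*2/15 + 532/1125*1/15 = 3896/16875
  d_3[2] = 121/375*4/15 + 46/225*2/3 + 532/1125*8/15 = 8008/16875
d_3 = (0=1657/5625, 1=3896/16875, 2=8008/16875)
  d_4[0] = 1657/5625*1/5 + 3896/16875*1/5 + 8008/16875*2/5 = 24883/84375
  d_4[1] = 1657/5625*8/15 + 3896/16875*2/15 + 8008/16875*1/15 = 55568/253125
  d_4[2] = 1657/5625*4/15 + 3896/16875*2/3 + 8008/16875*8/15 = 122908/253125
d_4 = (0=24883/84375, 1=55568/253125, 2=122908/253125)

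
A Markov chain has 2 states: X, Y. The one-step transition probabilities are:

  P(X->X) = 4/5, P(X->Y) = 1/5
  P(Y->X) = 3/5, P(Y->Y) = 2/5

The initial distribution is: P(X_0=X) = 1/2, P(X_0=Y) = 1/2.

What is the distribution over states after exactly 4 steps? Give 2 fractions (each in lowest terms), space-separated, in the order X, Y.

Propagating the distribution step by step (d_{t+1} = d_t * P):
d_0 = (X=1/2, Y=1/2)
  d_1[X] = 1/2*4/5 + 1/2*3/5 = 7/10
  d_1[Y] = 1/2*1/5 + 1/2*2/5 = 3/10
d_1 = (X=7/10, Y=3/10)
  d_2[X] = 7/10*4/5 + 3/10*3/5 = 37/50
  d_2[Y] = 7/10*1/5 + 3/10*2/5 = 13/50
d_2 = (X=37/50, Y=13/50)
  d_3[X] = 37/50*4/5 + 13/50*3/5 = 187/250
  d_3[Y] = 37/50*1/5 + 13/50*2/5 = 63/250
d_3 = (X=187/250, Y=63/250)
  d_4[X] = 187/250*4/5 + 63/250*3/5 = 937/1250
  d_4[Y] = 187/250*1/5 + 63/250*2/5 = 313/1250
d_4 = (X=937/1250, Y=313/1250)

Answer: 937/1250 313/1250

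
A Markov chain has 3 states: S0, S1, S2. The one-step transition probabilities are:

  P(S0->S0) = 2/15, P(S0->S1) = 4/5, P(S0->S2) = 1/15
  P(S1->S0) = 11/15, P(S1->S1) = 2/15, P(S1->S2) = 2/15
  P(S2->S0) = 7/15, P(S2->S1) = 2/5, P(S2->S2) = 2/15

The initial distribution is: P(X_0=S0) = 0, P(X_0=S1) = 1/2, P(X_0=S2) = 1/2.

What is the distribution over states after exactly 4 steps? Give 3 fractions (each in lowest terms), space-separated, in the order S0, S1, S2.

Propagating the distribution step by step (d_{t+1} = d_t * P):
d_0 = (S0=0, S1=1/2, S2=1/2)
  d_1[S0] = 0*2/15 + 1/2*11/15 + 1/2*7/15 = 3/5
  d_1[S1] = 0*4/5 + 1/2*2/15 + 1/2*2/5 = 4/15
  d_1[S2] = 0*1/15 + 1/2*2/15 + 1/2*2/15 = 2/15
d_1 = (S0=3/5, S1=4/15, S2=2/15)
  d_2[S0] = 3/5*2/15 + 4/15*11/15 + 2/15*7/15 = 76/225
  d_2[S1] = 3/5*4/5 + 4/15*2/15 + 2/15*2/5 = 128/225
  d_2[S2] = 3/5*1/15 + 4/15*2/15 + 2/15*2/15 = 7/75
d_2 = (S0=76/225, S1=128/225, S2=7/75)
  d_3[S0] = 76/225*2/15 + 128/225*11/15 + 7/75*7/15 = 569/1125
  d_3[S1] = 76/225*4/5 + 128/225*2/15 + 7/75*2/5 = 1294/3375
  d_3[S2] = 76/225*1/15 + 128/225*2/15 + 7/75*2/15 = 374/3375
d_3 = (S0=569/1125, S1=1294/3375, S2=374/3375)
  d_4[S0] = 569/1125*2/15 + 1294/3375*11/15 + 374/3375*7/15 = 20266/50625
  d_4[S1] = 569/1125*4/5 + 1294/3375*2/15 + 374/3375*2/5 = 25316/50625
  d_4[S2] = 569/1125*1/15 + 1294/3375*2/15 + 374/3375*2/15 = 1681/16875
d_4 = (S0=20266/50625, S1=25316/50625, S2=1681/16875)

Answer: 20266/50625 25316/50625 1681/16875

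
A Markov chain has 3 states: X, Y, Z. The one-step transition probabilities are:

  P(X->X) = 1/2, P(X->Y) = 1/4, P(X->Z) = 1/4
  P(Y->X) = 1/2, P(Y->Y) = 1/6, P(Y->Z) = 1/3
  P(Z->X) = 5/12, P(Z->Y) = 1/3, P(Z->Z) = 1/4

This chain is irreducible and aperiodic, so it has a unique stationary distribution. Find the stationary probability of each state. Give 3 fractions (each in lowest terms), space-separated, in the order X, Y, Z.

The stationary distribution satisfies pi = pi * P, i.e.:
  pi_X = 1/2*pi_X + 1/2*pi_Y + 5/12*pi_Z
  pi_Y = 1/4*pi_X + 1/6*pi_Y + 1/3*pi_Z
  pi_Z = 1/4*pi_X + 1/3*pi_Y + 1/4*pi_Z
with normalization: pi_X + pi_Y + pi_Z = 1.

Using the first 2 balance equations plus normalization, the linear system A*pi = b is:
  [-1/2, 1/2, 5/12] . pi = 0
  [1/4, -5/6, 1/3] . pi = 0
  [1, 1, 1] . pi = 1

Solving yields:
  pi_X = 74/155
  pi_Y = 39/155
  pi_Z = 42/155

Verification (pi * P):
  74/155*1/2 + 39/155*1/2 + 42/155*5/12 = 74/155 = pi_X  (ok)
  74/155*1/4 + 39/155*1/6 + 42/155*1/3 = 39/155 = pi_Y  (ok)
  74/155*1/4 + 39/155*1/3 + 42/155*1/4 = 42/155 = pi_Z  (ok)

Answer: 74/155 39/155 42/155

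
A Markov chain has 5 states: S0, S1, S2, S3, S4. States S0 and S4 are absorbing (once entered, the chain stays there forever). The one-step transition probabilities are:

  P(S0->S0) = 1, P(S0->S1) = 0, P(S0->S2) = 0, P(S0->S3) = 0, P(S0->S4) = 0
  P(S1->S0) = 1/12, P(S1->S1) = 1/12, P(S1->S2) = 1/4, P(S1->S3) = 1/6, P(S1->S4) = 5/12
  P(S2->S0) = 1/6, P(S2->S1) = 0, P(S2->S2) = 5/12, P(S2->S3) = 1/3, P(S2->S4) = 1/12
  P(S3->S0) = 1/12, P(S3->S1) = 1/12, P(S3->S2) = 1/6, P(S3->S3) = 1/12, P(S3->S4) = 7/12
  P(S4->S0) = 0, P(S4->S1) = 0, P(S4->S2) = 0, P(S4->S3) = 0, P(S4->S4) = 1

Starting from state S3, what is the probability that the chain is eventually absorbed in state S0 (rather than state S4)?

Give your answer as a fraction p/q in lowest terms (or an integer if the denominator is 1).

Answer: 134/733

Derivation:
Let a_i = P(absorbed in S0 | start in state i).
Boundary conditions: a_S0 = 1, a_S4 = 0.
For each transient state i, a_i = sum_j P(i->j) * a_j:
  a_S1 = 1/12*a_S0 + 1/12*a_S1 + 1/4*a_S2 + 1/6*a_S3 + 5/12*a_S4
  a_S2 = 1/6*a_S0 + 0*a_S1 + 5/12*a_S2 + 1/3*a_S3 + 1/12*a_S4
  a_S3 = 1/12*a_S0 + 1/12*a_S1 + 1/6*a_S2 + 1/12*a_S3 + 7/12*a_S4

Substituting a_S0 = 1 and a_S4 = 0, rearrange to (I - Q) a = r where r[i] = P(i -> S0):
  [11/12, -1/4, -1/6] . (a_S1, a_S2, a_S3) = 1/12
  [0, 7/12, -1/3] . (a_S1, a_S2, a_S3) = 1/6
  [-1/12, -1/6, 11/12] . (a_S1, a_S2, a_S3) = 1/12

Solving yields:
  a_S1 = 169/733
  a_S2 = 286/733
  a_S3 = 134/733

Starting state is S3, so the absorption probability is a_S3 = 134/733.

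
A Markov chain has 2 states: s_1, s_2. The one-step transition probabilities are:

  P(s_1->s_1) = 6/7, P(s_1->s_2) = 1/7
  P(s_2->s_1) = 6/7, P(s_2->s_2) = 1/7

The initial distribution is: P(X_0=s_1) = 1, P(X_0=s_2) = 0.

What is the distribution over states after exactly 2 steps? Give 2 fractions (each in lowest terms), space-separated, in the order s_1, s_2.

Propagating the distribution step by step (d_{t+1} = d_t * P):
d_0 = (s_1=1, s_2=0)
  d_1[s_1] = 1*6/7 + 0*6/7 = 6/7
  d_1[s_2] = 1*1/7 + 0*1/7 = 1/7
d_1 = (s_1=6/7, s_2=1/7)
  d_2[s_1] = 6/7*6/7 + 1/7*6/7 = 6/7
  d_2[s_2] = 6/7*1/7 + 1/7*1/7 = 1/7
d_2 = (s_1=6/7, s_2=1/7)

Answer: 6/7 1/7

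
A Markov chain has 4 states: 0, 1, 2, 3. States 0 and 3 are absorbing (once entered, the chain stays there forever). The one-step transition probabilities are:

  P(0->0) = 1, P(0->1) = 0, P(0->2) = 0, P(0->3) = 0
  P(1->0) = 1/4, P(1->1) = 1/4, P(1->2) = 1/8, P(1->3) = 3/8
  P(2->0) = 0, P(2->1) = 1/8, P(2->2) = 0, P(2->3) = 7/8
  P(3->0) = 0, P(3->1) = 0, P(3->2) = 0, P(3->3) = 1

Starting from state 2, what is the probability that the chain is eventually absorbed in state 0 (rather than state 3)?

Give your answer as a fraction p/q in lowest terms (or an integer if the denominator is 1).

Answer: 2/47

Derivation:
Let a_i = P(absorbed in 0 | start in state i).
Boundary conditions: a_0 = 1, a_3 = 0.
For each transient state i, a_i = sum_j P(i->j) * a_j:
  a_1 = 1/4*a_0 + 1/4*a_1 + 1/8*a_2 + 3/8*a_3
  a_2 = 0*a_0 + 1/8*a_1 + 0*a_2 + 7/8*a_3

Substituting a_0 = 1 and a_3 = 0, rearrange to (I - Q) a = r where r[i] = P(i -> 0):
  [3/4, -1/8] . (a_1, a_2) = 1/4
  [-1/8, 1] . (a_1, a_2) = 0

Solving yields:
  a_1 = 16/47
  a_2 = 2/47

Starting state is 2, so the absorption probability is a_2 = 2/47.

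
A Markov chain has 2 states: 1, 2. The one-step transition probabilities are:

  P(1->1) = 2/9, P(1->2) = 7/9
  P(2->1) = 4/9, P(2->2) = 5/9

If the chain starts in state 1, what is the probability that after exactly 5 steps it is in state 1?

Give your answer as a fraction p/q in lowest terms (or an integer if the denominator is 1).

Answer: 21452/59049

Derivation:
Computing P^5 by repeated multiplication:
P^1 =
  1: [2/9, 7/9]
  2: [4/9, 5/9]
P^2 =
  1: [32/81, 49/81]
  2: [28/81, 53/81]
P^3 =
  1: [260/729, 469/729]
  2: [268/729, 461/729]
P^4 =
  1: [2396/6561, 4165/6561]
  2: [2380/6561, 4181/6561]
P^5 =
  1: [21452/59049, 37597/59049]
  2: [21484/59049, 37565/59049]

(P^5)[1 -> 1] = 21452/59049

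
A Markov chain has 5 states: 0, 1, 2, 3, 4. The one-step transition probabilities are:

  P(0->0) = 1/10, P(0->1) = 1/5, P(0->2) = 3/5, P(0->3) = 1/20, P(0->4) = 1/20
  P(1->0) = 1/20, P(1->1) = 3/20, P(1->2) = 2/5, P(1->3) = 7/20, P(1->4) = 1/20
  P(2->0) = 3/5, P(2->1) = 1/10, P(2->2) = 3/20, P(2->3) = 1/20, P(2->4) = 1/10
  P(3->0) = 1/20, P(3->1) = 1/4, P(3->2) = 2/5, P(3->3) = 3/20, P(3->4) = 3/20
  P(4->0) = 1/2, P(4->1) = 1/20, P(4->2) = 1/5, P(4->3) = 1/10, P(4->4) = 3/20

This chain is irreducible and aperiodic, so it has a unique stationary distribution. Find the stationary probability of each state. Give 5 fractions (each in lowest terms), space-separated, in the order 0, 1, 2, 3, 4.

Answer: 28868/96577 1699/11362 34172/96577 21297/193154 8447/96577

Derivation:
The stationary distribution satisfies pi = pi * P, i.e.:
  pi_0 = 1/10*pi_0 + 1/20*pi_1 + 3/5*pi_2 + 1/20*pi_3 + 1/2*pi_4
  pi_1 = 1/5*pi_0 + 3/20*pi_1 + 1/10*pi_2 + 1/4*pi_3 + 1/20*pi_4
  pi_2 = 3/5*pi_0 + 2/5*pi_1 + 3/20*pi_2 + 2/5*pi_3 + 1/5*pi_4
  pi_3 = 1/20*pi_0 + 7/20*pi_1 + 1/20*pi_2 + 3/20*pi_3 + 1/10*pi_4
  pi_4 = 1/20*pi_0 + 1/20*pi_1 + 1/10*pi_2 + 3/20*pi_3 + 3/20*pi_4
with normalization: pi_0 + pi_1 + pi_2 + pi_3 + pi_4 = 1.

Using the first 4 balance equations plus normalization, the linear system A*pi = b is:
  [-9/10, 1/20, 3/5, 1/20, 1/2] . pi = 0
  [1/5, -17/20, 1/10, 1/4, 1/20] . pi = 0
  [3/5, 2/5, -17/20, 2/5, 1/5] . pi = 0
  [1/20, 7/20, 1/20, -17/20, 1/10] . pi = 0
  [1, 1, 1, 1, 1] . pi = 1

Solving yields:
  pi_0 = 28868/96577
  pi_1 = 1699/11362
  pi_2 = 34172/96577
  pi_3 = 21297/193154
  pi_4 = 8447/96577

Verification (pi * P):
  28868/96577*1/10 + 1699/11362*1/20 + 34172/96577*3/5 + 21297/193154*1/20 + 8447/96577*1/2 = 28868/96577 = pi_0  (ok)
  28868/96577*1/5 + 1699/11362*3/20 + 34172/96577*1/10 + 21297/193154*1/4 + 8447/96577*1/20 = 1699/11362 = pi_1  (ok)
  28868/96577*3/5 + 1699/11362*2/5 + 34172/96577*3/20 + 21297/193154*2/5 + 8447/96577*1/5 = 34172/96577 = pi_2  (ok)
  28868/96577*1/20 + 1699/11362*7/20 + 34172/96577*1/20 + 21297/193154*3/20 + 8447/96577*1/10 = 21297/193154 = pi_3  (ok)
  28868/96577*1/20 + 1699/11362*1/20 + 34172/96577*1/10 + 21297/193154*3/20 + 8447/96577*3/20 = 8447/96577 = pi_4  (ok)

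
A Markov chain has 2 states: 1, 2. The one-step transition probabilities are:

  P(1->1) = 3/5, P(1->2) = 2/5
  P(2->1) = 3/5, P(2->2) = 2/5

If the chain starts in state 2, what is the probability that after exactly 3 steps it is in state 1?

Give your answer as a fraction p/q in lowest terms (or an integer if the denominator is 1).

Computing P^3 by repeated multiplication:
P^1 =
  1: [3/5, 2/5]
  2: [3/5, 2/5]
P^2 =
  1: [3/5, 2/5]
  2: [3/5, 2/5]
P^3 =
  1: [3/5, 2/5]
  2: [3/5, 2/5]

(P^3)[2 -> 1] = 3/5

Answer: 3/5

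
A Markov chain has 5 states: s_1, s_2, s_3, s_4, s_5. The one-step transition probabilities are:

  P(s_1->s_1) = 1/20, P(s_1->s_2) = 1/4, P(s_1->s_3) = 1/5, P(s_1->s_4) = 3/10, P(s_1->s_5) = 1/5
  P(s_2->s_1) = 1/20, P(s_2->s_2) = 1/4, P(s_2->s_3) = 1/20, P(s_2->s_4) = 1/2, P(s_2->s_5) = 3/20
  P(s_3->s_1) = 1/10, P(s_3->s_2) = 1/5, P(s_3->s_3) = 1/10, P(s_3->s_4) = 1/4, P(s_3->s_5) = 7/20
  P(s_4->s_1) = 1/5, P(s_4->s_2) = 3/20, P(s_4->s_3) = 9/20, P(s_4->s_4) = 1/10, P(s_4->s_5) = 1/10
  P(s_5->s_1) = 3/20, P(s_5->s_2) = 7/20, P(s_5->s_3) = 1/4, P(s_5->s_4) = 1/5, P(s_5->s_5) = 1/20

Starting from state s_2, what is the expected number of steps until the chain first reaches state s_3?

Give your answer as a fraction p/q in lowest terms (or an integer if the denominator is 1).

Answer: 124180/27019

Derivation:
Let h_i = expected steps to first reach s_3 from state i.
Boundary: h_s_3 = 0.
First-step equations for the other states:
  h_s_1 = 1 + 1/20*h_s_1 + 1/4*h_s_2 + 1/5*h_s_3 + 3/10*h_s_4 + 1/5*h_s_5
  h_s_2 = 1 + 1/20*h_s_1 + 1/4*h_s_2 + 1/20*h_s_3 + 1/2*h_s_4 + 3/20*h_s_5
  h_s_4 = 1 + 1/5*h_s_1 + 3/20*h_s_2 + 9/20*h_s_3 + 1/10*h_s_4 + 1/10*h_s_5
  h_s_5 = 1 + 3/20*h_s_1 + 7/20*h_s_2 + 1/4*h_s_3 + 1/5*h_s_4 + 1/20*h_s_5

Substituting h_s_3 = 0 and rearranging gives the linear system (I - Q) h = 1:
  [19/20, -1/4, -3/10, -1/5] . (h_s_1, h_s_2, h_s_4, h_s_5) = 1
  [-1/20, 3/4, -1/2, -3/20] . (h_s_1, h_s_2, h_s_4, h_s_5) = 1
  [-1/5, -3/20, 9/10, -1/10] . (h_s_1, h_s_2, h_s_4, h_s_5) = 1
  [-3/20, -7/20, -1/5, 19/20] . (h_s_1, h_s_2, h_s_4, h_s_5) = 1

Solving yields:
  h_s_1 = 112120/27019
  h_s_2 = 124180/27019
  h_s_4 = 87900/27019
  h_s_5 = 110400/27019

Starting state is s_2, so the expected hitting time is h_s_2 = 124180/27019.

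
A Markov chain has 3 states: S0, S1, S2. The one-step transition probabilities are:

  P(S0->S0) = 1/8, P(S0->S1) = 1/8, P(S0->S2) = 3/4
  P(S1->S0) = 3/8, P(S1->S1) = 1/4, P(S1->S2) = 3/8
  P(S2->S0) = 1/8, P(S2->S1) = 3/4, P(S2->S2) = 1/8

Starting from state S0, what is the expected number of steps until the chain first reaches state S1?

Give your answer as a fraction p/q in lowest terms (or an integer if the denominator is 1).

Let h_i = expected steps to first reach S1 from state i.
Boundary: h_S1 = 0.
First-step equations for the other states:
  h_S0 = 1 + 1/8*h_S0 + 1/8*h_S1 + 3/4*h_S2
  h_S2 = 1 + 1/8*h_S0 + 3/4*h_S1 + 1/8*h_S2

Substituting h_S1 = 0 and rearranging gives the linear system (I - Q) h = 1:
  [7/8, -3/4] . (h_S0, h_S2) = 1
  [-1/8, 7/8] . (h_S0, h_S2) = 1

Solving yields:
  h_S0 = 104/43
  h_S2 = 64/43

Starting state is S0, so the expected hitting time is h_S0 = 104/43.

Answer: 104/43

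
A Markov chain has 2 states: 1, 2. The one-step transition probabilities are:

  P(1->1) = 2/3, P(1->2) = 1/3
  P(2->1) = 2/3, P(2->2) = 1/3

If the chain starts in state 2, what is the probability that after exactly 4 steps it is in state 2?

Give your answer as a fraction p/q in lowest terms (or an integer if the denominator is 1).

Answer: 1/3

Derivation:
Computing P^4 by repeated multiplication:
P^1 =
  1: [2/3, 1/3]
  2: [2/3, 1/3]
P^2 =
  1: [2/3, 1/3]
  2: [2/3, 1/3]
P^3 =
  1: [2/3, 1/3]
  2: [2/3, 1/3]
P^4 =
  1: [2/3, 1/3]
  2: [2/3, 1/3]

(P^4)[2 -> 2] = 1/3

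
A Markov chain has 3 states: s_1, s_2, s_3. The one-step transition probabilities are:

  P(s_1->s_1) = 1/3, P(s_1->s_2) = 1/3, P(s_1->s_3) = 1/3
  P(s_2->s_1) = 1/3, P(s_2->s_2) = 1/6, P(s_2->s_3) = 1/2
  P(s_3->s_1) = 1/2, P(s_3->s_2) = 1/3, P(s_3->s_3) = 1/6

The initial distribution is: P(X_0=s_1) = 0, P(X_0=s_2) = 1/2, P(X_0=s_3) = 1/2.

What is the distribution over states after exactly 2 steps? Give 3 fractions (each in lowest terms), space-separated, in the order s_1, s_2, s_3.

Answer: 7/18 7/24 23/72

Derivation:
Propagating the distribution step by step (d_{t+1} = d_t * P):
d_0 = (s_1=0, s_2=1/2, s_3=1/2)
  d_1[s_1] = 0*1/3 + 1/2*1/3 + 1/2*1/2 = 5/12
  d_1[s_2] = 0*1/3 + 1/2*1/6 + 1/2*1/3 = 1/4
  d_1[s_3] = 0*1/3 + 1/2*1/2 + 1/2*1/6 = 1/3
d_1 = (s_1=5/12, s_2=1/4, s_3=1/3)
  d_2[s_1] = 5/12*1/3 + 1/4*1/3 + 1/3*1/2 = 7/18
  d_2[s_2] = 5/12*1/3 + 1/4*1/6 + 1/3*1/3 = 7/24
  d_2[s_3] = 5/12*1/3 + 1/4*1/2 + 1/3*1/6 = 23/72
d_2 = (s_1=7/18, s_2=7/24, s_3=23/72)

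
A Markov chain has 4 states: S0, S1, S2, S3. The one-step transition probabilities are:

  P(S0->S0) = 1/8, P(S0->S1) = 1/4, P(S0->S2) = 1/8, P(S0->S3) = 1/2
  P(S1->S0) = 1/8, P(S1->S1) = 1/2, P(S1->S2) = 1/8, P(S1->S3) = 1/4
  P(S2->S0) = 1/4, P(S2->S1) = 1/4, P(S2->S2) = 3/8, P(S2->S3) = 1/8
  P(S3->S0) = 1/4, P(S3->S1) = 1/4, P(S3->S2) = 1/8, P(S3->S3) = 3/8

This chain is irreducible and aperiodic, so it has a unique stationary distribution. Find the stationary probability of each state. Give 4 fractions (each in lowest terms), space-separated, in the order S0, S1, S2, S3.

Answer: 5/27 1/3 1/6 17/54

Derivation:
The stationary distribution satisfies pi = pi * P, i.e.:
  pi_S0 = 1/8*pi_S0 + 1/8*pi_S1 + 1/4*pi_S2 + 1/4*pi_S3
  pi_S1 = 1/4*pi_S0 + 1/2*pi_S1 + 1/4*pi_S2 + 1/4*pi_S3
  pi_S2 = 1/8*pi_S0 + 1/8*pi_S1 + 3/8*pi_S2 + 1/8*pi_S3
  pi_S3 = 1/2*pi_S0 + 1/4*pi_S1 + 1/8*pi_S2 + 3/8*pi_S3
with normalization: pi_S0 + pi_S1 + pi_S2 + pi_S3 = 1.

Using the first 3 balance equations plus normalization, the linear system A*pi = b is:
  [-7/8, 1/8, 1/4, 1/4] . pi = 0
  [1/4, -1/2, 1/4, 1/4] . pi = 0
  [1/8, 1/8, -5/8, 1/8] . pi = 0
  [1, 1, 1, 1] . pi = 1

Solving yields:
  pi_S0 = 5/27
  pi_S1 = 1/3
  pi_S2 = 1/6
  pi_S3 = 17/54

Verification (pi * P):
  5/27*1/8 + 1/3*1/8 + 1/6*1/4 + 17/54*1/4 = 5/27 = pi_S0  (ok)
  5/27*1/4 + 1/3*1/2 + 1/6*1/4 + 17/54*1/4 = 1/3 = pi_S1  (ok)
  5/27*1/8 + 1/3*1/8 + 1/6*3/8 + 17/54*1/8 = 1/6 = pi_S2  (ok)
  5/27*1/2 + 1/3*1/4 + 1/6*1/8 + 17/54*3/8 = 17/54 = pi_S3  (ok)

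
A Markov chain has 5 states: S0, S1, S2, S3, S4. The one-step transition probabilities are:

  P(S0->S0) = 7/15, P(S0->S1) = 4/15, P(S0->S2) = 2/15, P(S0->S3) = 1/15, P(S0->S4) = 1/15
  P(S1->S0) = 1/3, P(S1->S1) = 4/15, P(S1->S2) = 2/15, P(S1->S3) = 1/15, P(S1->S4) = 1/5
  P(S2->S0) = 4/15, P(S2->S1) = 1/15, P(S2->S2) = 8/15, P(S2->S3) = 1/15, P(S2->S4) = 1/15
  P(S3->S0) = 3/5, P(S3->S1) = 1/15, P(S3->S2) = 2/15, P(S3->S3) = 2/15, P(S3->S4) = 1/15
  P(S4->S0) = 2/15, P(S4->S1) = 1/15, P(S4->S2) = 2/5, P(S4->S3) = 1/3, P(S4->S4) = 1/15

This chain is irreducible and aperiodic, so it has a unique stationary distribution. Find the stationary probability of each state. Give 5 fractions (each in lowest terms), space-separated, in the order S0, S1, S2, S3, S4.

The stationary distribution satisfies pi = pi * P, i.e.:
  pi_S0 = 7/15*pi_S0 + 1/3*pi_S1 + 4/15*pi_S2 + 3/5*pi_S3 + 2/15*pi_S4
  pi_S1 = 4/15*pi_S0 + 4/15*pi_S1 + 1/15*pi_S2 + 1/15*pi_S3 + 1/15*pi_S4
  pi_S2 = 2/15*pi_S0 + 2/15*pi_S1 + 8/15*pi_S2 + 2/15*pi_S3 + 2/5*pi_S4
  pi_S3 = 1/15*pi_S0 + 1/15*pi_S1 + 1/15*pi_S2 + 2/15*pi_S3 + 1/3*pi_S4
  pi_S4 = 1/15*pi_S0 + 1/5*pi_S1 + 1/15*pi_S2 + 1/15*pi_S3 + 1/15*pi_S4
with normalization: pi_S0 + pi_S1 + pi_S2 + pi_S3 + pi_S4 = 1.

Using the first 4 balance equations plus normalization, the linear system A*pi = b is:
  [-8/15, 1/3, 4/15, 3/5, 2/15] . pi = 0
  [4/15, -11/15, 1/15, 1/15, 1/15] . pi = 0
  [2/15, 2/15, -7/15, 2/15, 2/5] . pi = 0
  [1/15, 1/15, 1/15, -13/15, 1/3] . pi = 0
  [1, 1, 1, 1, 1] . pi = 1

Solving yields:
  pi_S0 = 5539/14829
  pi_S1 = 1747/9886
  pi_S2 = 3890/14829
  pi_S3 = 961/9886
  pi_S4 = 446/4943

Verification (pi * P):
  5539/14829*7/15 + 1747/9886*1/3 + 3890/14829*4/15 + 961/9886*3/5 + 446/4943*2/15 = 5539/14829 = pi_S0  (ok)
  5539/14829*4/15 + 1747/9886*4/15 + 3890/14829*1/15 + 961/9886*1/15 + 446/4943*1/15 = 1747/9886 = pi_S1  (ok)
  5539/14829*2/15 + 1747/9886*2/15 + 3890/14829*8/15 + 961/9886*2/15 + 446/4943*2/5 = 3890/14829 = pi_S2  (ok)
  5539/14829*1/15 + 1747/9886*1/15 + 3890/14829*1/15 + 961/9886*2/15 + 446/4943*1/3 = 961/9886 = pi_S3  (ok)
  5539/14829*1/15 + 1747/9886*1/5 + 3890/14829*1/15 + 961/9886*1/15 + 446/4943*1/15 = 446/4943 = pi_S4  (ok)

Answer: 5539/14829 1747/9886 3890/14829 961/9886 446/4943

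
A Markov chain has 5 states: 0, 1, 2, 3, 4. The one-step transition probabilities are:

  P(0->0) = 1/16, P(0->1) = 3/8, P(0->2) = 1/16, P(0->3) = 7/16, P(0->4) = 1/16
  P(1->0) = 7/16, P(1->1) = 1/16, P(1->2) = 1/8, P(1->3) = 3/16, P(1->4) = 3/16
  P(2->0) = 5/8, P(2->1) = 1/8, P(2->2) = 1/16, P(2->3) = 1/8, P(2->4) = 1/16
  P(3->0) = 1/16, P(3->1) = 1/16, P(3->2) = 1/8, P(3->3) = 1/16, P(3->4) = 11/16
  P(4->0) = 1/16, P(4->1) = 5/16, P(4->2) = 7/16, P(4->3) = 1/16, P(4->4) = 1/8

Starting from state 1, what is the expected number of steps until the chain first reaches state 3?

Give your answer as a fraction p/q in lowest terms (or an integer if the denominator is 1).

Answer: 6467/1546

Derivation:
Let h_i = expected steps to first reach 3 from state i.
Boundary: h_3 = 0.
First-step equations for the other states:
  h_0 = 1 + 1/16*h_0 + 3/8*h_1 + 1/16*h_2 + 7/16*h_3 + 1/16*h_4
  h_1 = 1 + 7/16*h_0 + 1/16*h_1 + 1/8*h_2 + 3/16*h_3 + 3/16*h_4
  h_2 = 1 + 5/8*h_0 + 1/8*h_1 + 1/16*h_2 + 1/8*h_3 + 1/16*h_4
  h_4 = 1 + 1/16*h_0 + 5/16*h_1 + 7/16*h_2 + 1/16*h_3 + 1/8*h_4

Substituting h_3 = 0 and rearranging gives the linear system (I - Q) h = 1:
  [15/16, -3/8, -1/16, -1/16] . (h_0, h_1, h_2, h_4) = 1
  [-7/16, 15/16, -1/8, -3/16] . (h_0, h_1, h_2, h_4) = 1
  [-5/8, -1/8, 15/16, -1/16] . (h_0, h_1, h_2, h_4) = 1
  [-1/16, -5/16, -7/16, 7/8] . (h_0, h_1, h_2, h_4) = 1

Solving yields:
  h_0 = 2590/773
  h_1 = 6467/1546
  h_2 = 6477/1546
  h_4 = 7685/1546

Starting state is 1, so the expected hitting time is h_1 = 6467/1546.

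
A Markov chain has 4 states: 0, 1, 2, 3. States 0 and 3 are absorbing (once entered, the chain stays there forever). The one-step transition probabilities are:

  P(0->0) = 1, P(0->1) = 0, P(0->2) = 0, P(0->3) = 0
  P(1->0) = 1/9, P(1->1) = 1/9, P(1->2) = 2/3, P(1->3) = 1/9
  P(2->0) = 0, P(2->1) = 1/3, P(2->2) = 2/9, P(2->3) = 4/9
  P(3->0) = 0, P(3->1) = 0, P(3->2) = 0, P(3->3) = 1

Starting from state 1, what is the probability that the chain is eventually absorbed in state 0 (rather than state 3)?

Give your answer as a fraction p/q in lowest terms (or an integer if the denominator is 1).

Let a_i = P(absorbed in 0 | start in state i).
Boundary conditions: a_0 = 1, a_3 = 0.
For each transient state i, a_i = sum_j P(i->j) * a_j:
  a_1 = 1/9*a_0 + 1/9*a_1 + 2/3*a_2 + 1/9*a_3
  a_2 = 0*a_0 + 1/3*a_1 + 2/9*a_2 + 4/9*a_3

Substituting a_0 = 1 and a_3 = 0, rearrange to (I - Q) a = r where r[i] = P(i -> 0):
  [8/9, -2/3] . (a_1, a_2) = 1/9
  [-1/3, 7/9] . (a_1, a_2) = 0

Solving yields:
  a_1 = 7/38
  a_2 = 3/38

Starting state is 1, so the absorption probability is a_1 = 7/38.

Answer: 7/38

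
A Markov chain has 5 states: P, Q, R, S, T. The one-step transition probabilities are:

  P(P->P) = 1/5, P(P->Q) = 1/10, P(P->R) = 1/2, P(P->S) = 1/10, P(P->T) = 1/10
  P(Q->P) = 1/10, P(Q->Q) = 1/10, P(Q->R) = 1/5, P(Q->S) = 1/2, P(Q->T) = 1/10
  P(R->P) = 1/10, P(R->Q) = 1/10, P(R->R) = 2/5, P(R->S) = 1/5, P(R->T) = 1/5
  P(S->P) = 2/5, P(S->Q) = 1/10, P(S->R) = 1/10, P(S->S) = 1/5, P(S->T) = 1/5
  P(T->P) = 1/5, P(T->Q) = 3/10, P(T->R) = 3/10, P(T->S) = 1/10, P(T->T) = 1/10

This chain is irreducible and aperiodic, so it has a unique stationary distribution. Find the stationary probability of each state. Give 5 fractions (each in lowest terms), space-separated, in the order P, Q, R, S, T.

The stationary distribution satisfies pi = pi * P, i.e.:
  pi_P = 1/5*pi_P + 1/10*pi_Q + 1/10*pi_R + 2/5*pi_S + 1/5*pi_T
  pi_Q = 1/10*pi_P + 1/10*pi_Q + 1/10*pi_R + 1/10*pi_S + 3/10*pi_T
  pi_R = 1/2*pi_P + 1/5*pi_Q + 2/5*pi_R + 1/10*pi_S + 3/10*pi_T
  pi_S = 1/10*pi_P + 1/2*pi_Q + 1/5*pi_R + 1/5*pi_S + 1/10*pi_T
  pi_T = 1/10*pi_P + 1/10*pi_Q + 1/5*pi_R + 1/5*pi_S + 1/10*pi_T
with normalization: pi_P + pi_Q + pi_R + pi_S + pi_T = 1.

Using the first 4 balance equations plus normalization, the linear system A*pi = b is:
  [-4/5, 1/10, 1/10, 2/5, 1/5] . pi = 0
  [1/10, -9/10, 1/10, 1/10, 3/10] . pi = 0
  [1/2, 1/5, -3/5, 1/10, 3/10] . pi = 0
  [1/10, 1/2, 1/5, -4/5, 1/10] . pi = 0
  [1, 1, 1, 1, 1] . pi = 1

Solving yields:
  pi_P = 515/2626
  pi_Q = 685/5252
  pi_R = 1665/5252
  pi_S = 1073/5252
  pi_T = 799/5252

Verification (pi * P):
  515/2626*1/5 + 685/5252*1/10 + 1665/5252*1/10 + 1073/5252*2/5 + 799/5252*1/5 = 515/2626 = pi_P  (ok)
  515/2626*1/10 + 685/5252*1/10 + 1665/5252*1/10 + 1073/5252*1/10 + 799/5252*3/10 = 685/5252 = pi_Q  (ok)
  515/2626*1/2 + 685/5252*1/5 + 1665/5252*2/5 + 1073/5252*1/10 + 799/5252*3/10 = 1665/5252 = pi_R  (ok)
  515/2626*1/10 + 685/5252*1/2 + 1665/5252*1/5 + 1073/5252*1/5 + 799/5252*1/10 = 1073/5252 = pi_S  (ok)
  515/2626*1/10 + 685/5252*1/10 + 1665/5252*1/5 + 1073/5252*1/5 + 799/5252*1/10 = 799/5252 = pi_T  (ok)

Answer: 515/2626 685/5252 1665/5252 1073/5252 799/5252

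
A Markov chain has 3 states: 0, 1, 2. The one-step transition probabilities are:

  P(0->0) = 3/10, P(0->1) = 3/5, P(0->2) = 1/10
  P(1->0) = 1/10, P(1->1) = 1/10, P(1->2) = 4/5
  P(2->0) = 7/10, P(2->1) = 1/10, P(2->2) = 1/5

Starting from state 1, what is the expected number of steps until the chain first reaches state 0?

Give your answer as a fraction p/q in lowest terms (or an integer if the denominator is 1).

Answer: 5/2

Derivation:
Let h_i = expected steps to first reach 0 from state i.
Boundary: h_0 = 0.
First-step equations for the other states:
  h_1 = 1 + 1/10*h_0 + 1/10*h_1 + 4/5*h_2
  h_2 = 1 + 7/10*h_0 + 1/10*h_1 + 1/5*h_2

Substituting h_0 = 0 and rearranging gives the linear system (I - Q) h = 1:
  [9/10, -4/5] . (h_1, h_2) = 1
  [-1/10, 4/5] . (h_1, h_2) = 1

Solving yields:
  h_1 = 5/2
  h_2 = 25/16

Starting state is 1, so the expected hitting time is h_1 = 5/2.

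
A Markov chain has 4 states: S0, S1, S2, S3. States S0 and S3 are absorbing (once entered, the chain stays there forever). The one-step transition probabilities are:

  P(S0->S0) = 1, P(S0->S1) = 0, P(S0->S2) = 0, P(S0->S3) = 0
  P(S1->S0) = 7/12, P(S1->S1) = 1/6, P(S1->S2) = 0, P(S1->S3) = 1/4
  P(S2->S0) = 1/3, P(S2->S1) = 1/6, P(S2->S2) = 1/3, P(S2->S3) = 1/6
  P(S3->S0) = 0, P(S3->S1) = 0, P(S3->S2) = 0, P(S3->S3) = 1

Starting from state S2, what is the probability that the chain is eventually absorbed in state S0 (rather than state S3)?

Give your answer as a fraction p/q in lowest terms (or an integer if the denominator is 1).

Answer: 27/40

Derivation:
Let a_i = P(absorbed in S0 | start in state i).
Boundary conditions: a_S0 = 1, a_S3 = 0.
For each transient state i, a_i = sum_j P(i->j) * a_j:
  a_S1 = 7/12*a_S0 + 1/6*a_S1 + 0*a_S2 + 1/4*a_S3
  a_S2 = 1/3*a_S0 + 1/6*a_S1 + 1/3*a_S2 + 1/6*a_S3

Substituting a_S0 = 1 and a_S3 = 0, rearrange to (I - Q) a = r where r[i] = P(i -> S0):
  [5/6, 0] . (a_S1, a_S2) = 7/12
  [-1/6, 2/3] . (a_S1, a_S2) = 1/3

Solving yields:
  a_S1 = 7/10
  a_S2 = 27/40

Starting state is S2, so the absorption probability is a_S2 = 27/40.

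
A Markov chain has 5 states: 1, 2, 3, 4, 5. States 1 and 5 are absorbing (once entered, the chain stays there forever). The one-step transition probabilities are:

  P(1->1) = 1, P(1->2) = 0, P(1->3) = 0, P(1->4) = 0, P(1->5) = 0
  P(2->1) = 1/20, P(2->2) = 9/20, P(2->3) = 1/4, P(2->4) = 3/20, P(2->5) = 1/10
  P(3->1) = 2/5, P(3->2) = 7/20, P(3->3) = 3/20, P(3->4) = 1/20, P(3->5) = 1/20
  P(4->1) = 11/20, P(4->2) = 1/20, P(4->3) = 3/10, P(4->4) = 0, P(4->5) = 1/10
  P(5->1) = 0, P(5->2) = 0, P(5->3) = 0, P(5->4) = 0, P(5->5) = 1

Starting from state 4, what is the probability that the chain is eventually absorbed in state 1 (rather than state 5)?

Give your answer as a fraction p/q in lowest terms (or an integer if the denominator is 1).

Let a_i = P(absorbed in 1 | start in state i).
Boundary conditions: a_1 = 1, a_5 = 0.
For each transient state i, a_i = sum_j P(i->j) * a_j:
  a_2 = 1/20*a_1 + 9/20*a_2 + 1/4*a_3 + 3/20*a_4 + 1/10*a_5
  a_3 = 2/5*a_1 + 7/20*a_2 + 3/20*a_3 + 1/20*a_4 + 1/20*a_5
  a_4 = 11/20*a_1 + 1/20*a_2 + 3/10*a_3 + 0*a_4 + 1/10*a_5

Substituting a_1 = 1 and a_5 = 0, rearrange to (I - Q) a = r where r[i] = P(i -> 1):
  [11/20, -1/4, -3/20] . (a_2, a_3, a_4) = 1/20
  [-7/20, 17/20, -1/20] . (a_2, a_3, a_4) = 2/5
  [-1/20, -3/10, 1] . (a_2, a_3, a_4) = 11/20

Solving yields:
  a_2 = 947/1396
  a_3 = 2229/2792
  a_4 = 2299/2792

Starting state is 4, so the absorption probability is a_4 = 2299/2792.

Answer: 2299/2792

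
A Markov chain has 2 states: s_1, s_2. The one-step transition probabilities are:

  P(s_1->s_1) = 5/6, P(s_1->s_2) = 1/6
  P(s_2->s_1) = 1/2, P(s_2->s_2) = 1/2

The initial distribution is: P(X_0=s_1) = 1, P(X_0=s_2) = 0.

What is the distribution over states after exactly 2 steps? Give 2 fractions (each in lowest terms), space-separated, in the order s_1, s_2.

Answer: 7/9 2/9

Derivation:
Propagating the distribution step by step (d_{t+1} = d_t * P):
d_0 = (s_1=1, s_2=0)
  d_1[s_1] = 1*5/6 + 0*1/2 = 5/6
  d_1[s_2] = 1*1/6 + 0*1/2 = 1/6
d_1 = (s_1=5/6, s_2=1/6)
  d_2[s_1] = 5/6*5/6 + 1/6*1/2 = 7/9
  d_2[s_2] = 5/6*1/6 + 1/6*1/2 = 2/9
d_2 = (s_1=7/9, s_2=2/9)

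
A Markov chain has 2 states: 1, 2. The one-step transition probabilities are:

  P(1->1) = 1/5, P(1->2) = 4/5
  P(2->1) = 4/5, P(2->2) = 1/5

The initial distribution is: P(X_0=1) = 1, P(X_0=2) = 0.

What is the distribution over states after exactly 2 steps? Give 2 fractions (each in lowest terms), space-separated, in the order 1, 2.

Answer: 17/25 8/25

Derivation:
Propagating the distribution step by step (d_{t+1} = d_t * P):
d_0 = (1=1, 2=0)
  d_1[1] = 1*1/5 + 0*4/5 = 1/5
  d_1[2] = 1*4/5 + 0*1/5 = 4/5
d_1 = (1=1/5, 2=4/5)
  d_2[1] = 1/5*1/5 + 4/5*4/5 = 17/25
  d_2[2] = 1/5*4/5 + 4/5*1/5 = 8/25
d_2 = (1=17/25, 2=8/25)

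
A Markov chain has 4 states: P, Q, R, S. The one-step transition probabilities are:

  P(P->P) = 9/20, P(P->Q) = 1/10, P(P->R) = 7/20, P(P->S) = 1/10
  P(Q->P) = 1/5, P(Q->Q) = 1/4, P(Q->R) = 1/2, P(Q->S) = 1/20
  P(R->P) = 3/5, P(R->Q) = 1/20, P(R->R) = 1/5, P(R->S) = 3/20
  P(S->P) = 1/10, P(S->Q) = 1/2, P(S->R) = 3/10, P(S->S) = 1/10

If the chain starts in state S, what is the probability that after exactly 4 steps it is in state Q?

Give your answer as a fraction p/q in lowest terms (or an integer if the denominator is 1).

Computing P^4 by repeated multiplication:
P^1 =
  P: [9/20, 1/10, 7/20, 1/10]
  Q: [1/5, 1/4, 1/2, 1/20]
  R: [3/5, 1/20, 1/5, 3/20]
  S: [1/10, 1/2, 3/10, 1/10]
P^2 =
  P: [177/400, 11/80, 123/400, 9/80]
  Q: [89/200, 53/400, 31/100, 9/80]
  R: [83/200, 63/400, 8/25, 43/400]
  S: [67/200, 1/5, 3/8, 9/100]
P^3 =
  P: [3379/8000, 601/4000, 2551/8000, 217/2000]
  Q: [53/125, 239/1600, 1271/4000, 871/8000]
  R: [421/1000, 241/1600, 1281/4000, 173/1600]
  S: [1699/4000, 589/4000, 1277/4000, 87/800]
P^4 =
  P: [67567/160000, 23999/160000, 10217/32000, 17349/160000]
  Q: [33777/80000, 24011/160000, 3193/10000, 17347/160000]
  R: [33803/80000, 23973/160000, 6383/20000, 17357/160000]
  S: [33841/80000, 1197/8000, 25501/80000, 543/5000]

(P^4)[S -> Q] = 1197/8000

Answer: 1197/8000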